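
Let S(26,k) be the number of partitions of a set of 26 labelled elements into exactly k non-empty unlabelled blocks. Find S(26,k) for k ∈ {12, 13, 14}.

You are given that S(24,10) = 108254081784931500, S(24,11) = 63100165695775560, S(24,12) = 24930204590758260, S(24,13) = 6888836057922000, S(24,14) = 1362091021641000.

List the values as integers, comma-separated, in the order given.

5149507353856958820, 1850568574253550060, 477898618396288260

@25  (25,11):63100165695775560·11+108254081784931500→802355904438462660, (25,12):24930204590758260·12+63100165695775560→362262620784874680, (25,13):6888836057922000·13+24930204590758260→114485073343744260, (25,14):1362091021641000·14+6888836057922000→25958110360896000
@26  (26,12):362262620784874680·12+802355904438462660→5149507353856958820, (26,13):114485073343744260·13+362262620784874680→1850568574253550060, (26,14):25958110360896000·14+114485073343744260→477898618396288260
Read S(26,12) = 5149507353856958820, S(26,13) = 1850568574253550060, S(26,14) = 477898618396288260.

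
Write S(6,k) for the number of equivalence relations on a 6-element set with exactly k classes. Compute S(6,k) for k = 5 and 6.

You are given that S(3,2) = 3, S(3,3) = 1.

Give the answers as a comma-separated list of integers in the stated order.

i=4: T(4,3)=3+3·1=6 | T(4,4)=1+4·0=1
i=5: T(5,4)=6+4·1=10 | T(5,5)=1+5·0=1
i=6: T(6,5)=10+5·1=15 | T(6,6)=1+6·0=1
Read S(6,5) = 15, S(6,6) = 1.

15, 1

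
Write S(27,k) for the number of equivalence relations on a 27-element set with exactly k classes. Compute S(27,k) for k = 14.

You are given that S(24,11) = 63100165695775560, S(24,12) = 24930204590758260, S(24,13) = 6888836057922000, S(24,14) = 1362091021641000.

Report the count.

row 25: T[25][12]=12·24930204590758260+63100165695775560=362262620784874680  T[25][13]=13·6888836057922000+24930204590758260=114485073343744260  T[25][14]=14·1362091021641000+6888836057922000=25958110360896000
row 26: T[26][13]=13·114485073343744260+362262620784874680=1850568574253550060  T[26][14]=14·25958110360896000+114485073343744260=477898618396288260
row 27: T[27][14]=14·477898618396288260+1850568574253550060=8541149231801585700
Read S(27,14) = 8541149231801585700.

8541149231801585700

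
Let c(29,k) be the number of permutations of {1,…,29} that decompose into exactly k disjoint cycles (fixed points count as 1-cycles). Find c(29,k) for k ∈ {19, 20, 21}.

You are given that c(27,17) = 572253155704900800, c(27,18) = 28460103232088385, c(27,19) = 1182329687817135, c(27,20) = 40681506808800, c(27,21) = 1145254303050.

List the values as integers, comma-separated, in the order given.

3031400077459516035, 124243455209483610, 4285624815406935

r28: T_28,18=27×28460103232088385+572253155704900800=1340675942971287195; T_28,19=27×1182329687817135+28460103232088385=60383004803151030; T_28,20=27×40681506808800+1182329687817135=2280730371654735; T_28,21=27×1145254303050+40681506808800=71603372991150
r29: T_29,19=28×60383004803151030+1340675942971287195=3031400077459516035; T_29,20=28×2280730371654735+60383004803151030=124243455209483610; T_29,21=28×71603372991150+2280730371654735=4285624815406935
Read c(29,19) = 3031400077459516035, c(29,20) = 124243455209483610, c(29,21) = 4285624815406935.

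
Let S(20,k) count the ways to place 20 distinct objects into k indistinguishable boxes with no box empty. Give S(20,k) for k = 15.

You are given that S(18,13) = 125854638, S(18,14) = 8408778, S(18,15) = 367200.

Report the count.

452329200

row 19: T[19][14]=14·8408778+125854638=243577530  T[19][15]=15·367200+8408778=13916778
row 20: T[20][15]=15·13916778+243577530=452329200
Read S(20,15) = 452329200.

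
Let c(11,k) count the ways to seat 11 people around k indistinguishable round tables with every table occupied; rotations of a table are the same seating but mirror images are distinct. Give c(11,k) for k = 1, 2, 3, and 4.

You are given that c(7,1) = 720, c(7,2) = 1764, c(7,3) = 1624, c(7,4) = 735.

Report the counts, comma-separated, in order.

row 8: T[8][1]=7·720+0=5040  T[8][2]=7·1764+720=13068  T[8][3]=7·1624+1764=13132  T[8][4]=7·735+1624=6769
row 9: T[9][1]=8·5040+0=40320  T[9][2]=8·13068+5040=109584  T[9][3]=8·13132+13068=118124  T[9][4]=8·6769+13132=67284
row 10: T[10][1]=9·40320+0=362880  T[10][2]=9·109584+40320=1026576  T[10][3]=9·118124+109584=1172700  T[10][4]=9·67284+118124=723680
row 11: T[11][1]=10·362880+0=3628800  T[11][2]=10·1026576+362880=10628640  T[11][3]=10·1172700+1026576=12753576  T[11][4]=10·723680+1172700=8409500
Read c(11,1) = 3628800, c(11,2) = 10628640, c(11,3) = 12753576, c(11,4) = 8409500.

3628800, 10628640, 12753576, 8409500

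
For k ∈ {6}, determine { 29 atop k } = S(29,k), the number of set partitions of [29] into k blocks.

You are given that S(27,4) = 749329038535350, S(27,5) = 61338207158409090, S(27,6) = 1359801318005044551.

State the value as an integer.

[28] T[28,5]:5*61338207158409090+749329038535350=307440364830580800 · T[28,6]:6*1359801318005044551+61338207158409090=8220146115188676396
[29] T[29,6]:6*8220146115188676396+307440364830580800=49628317055962639176
Read S(29,6) = 49628317055962639176.

49628317055962639176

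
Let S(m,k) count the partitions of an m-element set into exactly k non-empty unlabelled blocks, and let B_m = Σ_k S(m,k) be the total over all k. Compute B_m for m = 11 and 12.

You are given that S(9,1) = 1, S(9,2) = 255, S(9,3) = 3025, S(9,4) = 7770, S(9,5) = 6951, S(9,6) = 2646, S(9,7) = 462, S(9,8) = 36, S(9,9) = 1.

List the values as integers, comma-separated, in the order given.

678570, 4213597

r10: T_10,1=1×1+0=1; T_10,2=2×255+1=511; T_10,3=3×3025+255=9330; T_10,4=4×7770+3025=34105; T_10,5=5×6951+7770=42525; T_10,6=6×2646+6951=22827; T_10,7=7×462+2646=5880; T_10,8=8×36+462=750; T_10,9=9×1+36=45; T_10,10=10×0+1=1
r11: T_11,1=1×1+0=1; T_11,2=2×511+1=1023; T_11,3=3×9330+511=28501; T_11,4=4×34105+9330=145750; T_11,5=5×42525+34105=246730; T_11,6=6×22827+42525=179487; T_11,7=7×5880+22827=63987; T_11,8=8×750+5880=11880; T_11,9=9×45+750=1155; T_11,10=10×1+45=55; T_11,11=11×0+1=1
r12: T_12,1=1×1+0=1; T_12,2=2×1023+1=2047; T_12,3=3×28501+1023=86526; T_12,4=4×145750+28501=611501; T_12,5=5×246730+145750=1379400; T_12,6=6×179487+246730=1323652; T_12,7=7×63987+179487=627396; T_12,8=8×11880+63987=159027; T_12,9=9×1155+11880=22275; T_12,10=10×55+1155=1705; T_12,11=11×1+55=66; T_12,12=12×0+1=1
B_11 = ΣS(11,k) = 1+1023+28501+145750+246730+179487+63987+11880+1155+55+1 = 678570
B_12 = ΣS(12,k) = 1+2047+86526+611501+1379400+1323652+627396+159027+22275+1705+66+1 = 4213597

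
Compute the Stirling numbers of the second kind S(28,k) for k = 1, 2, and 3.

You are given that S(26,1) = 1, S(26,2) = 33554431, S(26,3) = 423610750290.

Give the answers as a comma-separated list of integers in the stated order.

row 27: T[27][1]=1·1+0=1  T[27][2]=2·33554431+1=67108863  T[27][3]=3·423610750290+33554431=1270865805301
row 28: T[28][1]=1·1+0=1  T[28][2]=2·67108863+1=134217727  T[28][3]=3·1270865805301+67108863=3812664524766
Read S(28,1) = 1, S(28,2) = 134217727, S(28,3) = 3812664524766.

1, 134217727, 3812664524766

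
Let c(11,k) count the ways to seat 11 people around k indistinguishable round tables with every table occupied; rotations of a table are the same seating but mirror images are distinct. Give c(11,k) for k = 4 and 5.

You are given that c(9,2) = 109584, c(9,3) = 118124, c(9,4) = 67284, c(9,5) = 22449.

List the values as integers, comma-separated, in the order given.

8409500, 3416930

i=10: T(10,3)=109584+9·118124=1172700 | T(10,4)=118124+9·67284=723680 | T(10,5)=67284+9·22449=269325
i=11: T(11,4)=1172700+10·723680=8409500 | T(11,5)=723680+10·269325=3416930
Read c(11,4) = 8409500, c(11,5) = 3416930.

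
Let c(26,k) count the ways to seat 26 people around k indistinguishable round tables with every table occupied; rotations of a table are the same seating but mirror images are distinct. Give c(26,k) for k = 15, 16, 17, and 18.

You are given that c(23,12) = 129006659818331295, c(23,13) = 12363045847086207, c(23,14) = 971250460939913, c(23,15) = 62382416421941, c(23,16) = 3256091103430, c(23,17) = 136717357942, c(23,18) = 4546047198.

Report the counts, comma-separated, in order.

3557372853474553750, 234961569422786050, 12972753318542875, 595667304367135

row 24: T[24][13]=23·12363045847086207+129006659818331295=413356714301314056  T[24][14]=23·971250460939913+12363045847086207=34701806448704206  T[24][15]=23·62382416421941+971250460939913=2406046038644556  T[24][16]=23·3256091103430+62382416421941=137272511800831  T[24][17]=23·136717357942+3256091103430=6400590336096  T[24][18]=23·4546047198+136717357942=241276443496
row 25: T[25][14]=24·34701806448704206+413356714301314056=1246200069070215000  T[25][15]=24·2406046038644556+34701806448704206=92446911376173550  T[25][16]=24·137272511800831+2406046038644556=5700586321864500  T[25][17]=24·6400590336096+137272511800831=290886679867135  T[25][18]=24·241276443496+6400590336096=12191224980000
row 26: T[26][15]=25·92446911376173550+1246200069070215000=3557372853474553750  T[26][16]=25·5700586321864500+92446911376173550=234961569422786050  T[26][17]=25·290886679867135+5700586321864500=12972753318542875  T[26][18]=25·12191224980000+290886679867135=595667304367135
Read c(26,15) = 3557372853474553750, c(26,16) = 234961569422786050, c(26,17) = 12972753318542875, c(26,18) = 595667304367135.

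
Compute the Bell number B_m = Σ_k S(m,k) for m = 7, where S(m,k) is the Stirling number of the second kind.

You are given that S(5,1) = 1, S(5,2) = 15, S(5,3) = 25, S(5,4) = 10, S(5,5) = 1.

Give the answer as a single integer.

877

[6] T[6,1]:1*1+0=1 · T[6,2]:2*15+1=31 · T[6,3]:3*25+15=90 · T[6,4]:4*10+25=65 · T[6,5]:5*1+10=15 · T[6,6]:6*0+1=1
[7] T[7,1]:1*1+0=1 · T[7,2]:2*31+1=63 · T[7,3]:3*90+31=301 · T[7,4]:4*65+90=350 · T[7,5]:5*15+65=140 · T[7,6]:6*1+15=21 · T[7,7]:7*0+1=1
B_7 = ΣS(7,k) = 1+63+301+350+140+21+1 = 877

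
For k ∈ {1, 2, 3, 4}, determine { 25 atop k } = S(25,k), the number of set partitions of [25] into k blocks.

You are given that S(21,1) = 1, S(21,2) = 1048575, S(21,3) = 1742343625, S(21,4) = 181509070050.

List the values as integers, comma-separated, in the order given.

[22] T[22,1]:1*1+0=1 · T[22,2]:2*1048575+1=2097151 · T[22,3]:3*1742343625+1048575=5228079450 · T[22,4]:4*181509070050+1742343625=727778623825
[23] T[23,1]:1*1+0=1 · T[23,2]:2*2097151+1=4194303 · T[23,3]:3*5228079450+2097151=15686335501 · T[23,4]:4*727778623825+5228079450=2916342574750
[24] T[24,1]:1*1+0=1 · T[24,2]:2*4194303+1=8388607 · T[24,3]:3*15686335501+4194303=47063200806 · T[24,4]:4*2916342574750+15686335501=11681056634501
[25] T[25,1]:1*1+0=1 · T[25,2]:2*8388607+1=16777215 · T[25,3]:3*47063200806+8388607=141197991025 · T[25,4]:4*11681056634501+47063200806=46771289738810
Read S(25,1) = 1, S(25,2) = 16777215, S(25,3) = 141197991025, S(25,4) = 46771289738810.

1, 16777215, 141197991025, 46771289738810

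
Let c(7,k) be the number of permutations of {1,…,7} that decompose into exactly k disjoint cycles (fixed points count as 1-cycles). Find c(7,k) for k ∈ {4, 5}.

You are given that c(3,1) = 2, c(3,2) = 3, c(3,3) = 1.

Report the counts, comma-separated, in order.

i=4: T(4,1)=0+3·2=6 | T(4,2)=2+3·3=11 | T(4,3)=3+3·1=6 | T(4,4)=1+3·0=1
i=5: T(5,2)=6+4·11=50 | T(5,3)=11+4·6=35 | T(5,4)=6+4·1=10 | T(5,5)=1+4·0=1
i=6: T(6,3)=50+5·35=225 | T(6,4)=35+5·10=85 | T(6,5)=10+5·1=15
i=7: T(7,4)=225+6·85=735 | T(7,5)=85+6·15=175
Read c(7,4) = 735, c(7,5) = 175.

735, 175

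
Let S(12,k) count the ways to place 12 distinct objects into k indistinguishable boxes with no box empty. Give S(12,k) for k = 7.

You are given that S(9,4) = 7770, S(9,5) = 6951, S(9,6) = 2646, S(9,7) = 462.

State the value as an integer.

@10  (10,5):6951·5+7770→42525, (10,6):2646·6+6951→22827, (10,7):462·7+2646→5880
@11  (11,6):22827·6+42525→179487, (11,7):5880·7+22827→63987
@12  (12,7):63987·7+179487→627396
Read S(12,7) = 627396.

627396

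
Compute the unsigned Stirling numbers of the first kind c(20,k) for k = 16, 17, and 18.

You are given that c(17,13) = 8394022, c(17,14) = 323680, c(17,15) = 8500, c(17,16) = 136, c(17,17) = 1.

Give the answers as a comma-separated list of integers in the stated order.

row 18: T[18][14]=17·323680+8394022=13896582  T[18][15]=17·8500+323680=468180  T[18][16]=17·136+8500=10812  T[18][17]=17·1+136=153  T[18][18]=17·0+1=1
row 19: T[19][15]=18·468180+13896582=22323822  T[19][16]=18·10812+468180=662796  T[19][17]=18·153+10812=13566  T[19][18]=18·1+153=171
row 20: T[20][16]=19·662796+22323822=34916946  T[20][17]=19·13566+662796=920550  T[20][18]=19·171+13566=16815
Read c(20,16) = 34916946, c(20,17) = 920550, c(20,18) = 16815.

34916946, 920550, 16815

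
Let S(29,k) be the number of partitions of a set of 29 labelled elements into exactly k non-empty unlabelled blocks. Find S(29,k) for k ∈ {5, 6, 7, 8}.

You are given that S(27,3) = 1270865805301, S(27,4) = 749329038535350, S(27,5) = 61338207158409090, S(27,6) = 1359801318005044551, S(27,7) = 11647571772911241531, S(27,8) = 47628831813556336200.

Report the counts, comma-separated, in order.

@28  (28,4):749329038535350·4+1270865805301→2998587019946701, (28,5):61338207158409090·5+749329038535350→307440364830580800, (28,6):1359801318005044551·6+61338207158409090→8220146115188676396, (28,7):11647571772911241531·7+1359801318005044551→82892803728383735268, (28,8):47628831813556336200·8+11647571772911241531→392678226281361931131
@29  (29,5):307440364830580800·5+2998587019946701→1540200411172850701, (29,6):8220146115188676396·6+307440364830580800→49628317055962639176, (29,7):82892803728383735268·7+8220146115188676396→588469772213874823272, (29,8):392678226281361931131·8+82892803728383735268→3224318613979279184316
Read S(29,5) = 1540200411172850701, S(29,6) = 49628317055962639176, S(29,7) = 588469772213874823272, S(29,8) = 3224318613979279184316.

1540200411172850701, 49628317055962639176, 588469772213874823272, 3224318613979279184316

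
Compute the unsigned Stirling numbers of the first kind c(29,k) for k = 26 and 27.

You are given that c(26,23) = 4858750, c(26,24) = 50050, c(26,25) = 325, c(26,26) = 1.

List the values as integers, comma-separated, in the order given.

9642906, 78561

row 27: T[27][24]=26·50050+4858750=6160050  T[27][25]=26·325+50050=58500  T[27][26]=26·1+325=351  T[27][27]=26·0+1=1
row 28: T[28][25]=27·58500+6160050=7739550  T[28][26]=27·351+58500=67977  T[28][27]=27·1+351=378
row 29: T[29][26]=28·67977+7739550=9642906  T[29][27]=28·378+67977=78561
Read c(29,26) = 9642906, c(29,27) = 78561.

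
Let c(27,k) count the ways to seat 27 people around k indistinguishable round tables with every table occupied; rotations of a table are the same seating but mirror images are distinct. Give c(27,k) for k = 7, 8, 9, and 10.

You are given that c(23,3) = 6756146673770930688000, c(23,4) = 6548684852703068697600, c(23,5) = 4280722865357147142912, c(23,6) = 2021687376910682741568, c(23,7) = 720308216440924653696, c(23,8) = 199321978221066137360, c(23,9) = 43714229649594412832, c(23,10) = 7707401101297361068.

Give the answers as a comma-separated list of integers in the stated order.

[24] T[24,4]:23*6548684852703068697600+6756146673770930688000=157375898285941510732800 · T[24,5]:23*4280722865357147142912+6548684852703068697600=105005310755917452984576 · T[24,6]:23*2021687376910682741568+4280722865357147142912=50779532534302850198976 · T[24,7]:23*720308216440924653696+2021687376910682741568=18588776355051949776576 · T[24,8]:23*199321978221066137360+720308216440924653696=5304713715525445812976 · T[24,9]:23*43714229649594412832+199321978221066137360=1204749260161737632496 · T[24,10]:23*7707401101297361068+43714229649594412832=220984454979433717396
[25] T[25,5]:24*105005310755917452984576+157375898285941510732800=2677503356427960382362624 · T[25,6]:24*50779532534302850198976+105005310755917452984576=1323714091579185857760000 · T[25,7]:24*18588776355051949776576+50779532534302850198976=496910165055549644836800 · T[25,8]:24*5304713715525445812976+18588776355051949776576=145901905527662649288000 · T[25,9]:24*1204749260161737632496+5304713715525445812976=34218695959407148992880 · T[25,10]:24*220984454979433717396+1204749260161737632496=6508376179668146850000
[26] T[26,6]:25*1323714091579185857760000+2677503356427960382362624=35770355645907606826362624 · T[26,7]:25*496910165055549644836800+1323714091579185857760000=13746468217967926978680000 · T[26,8]:25*145901905527662649288000+496910165055549644836800=4144457803247115877036800 · T[26,9]:25*34218695959407148992880+145901905527662649288000=1001369304512841374110000 · T[26,10]:25*6508376179668146850000+34218695959407148992880=196928100451110820242880
[27] T[27,7]:26*13746468217967926978680000+35770355645907606826362624=393178529313073708272042624 · T[27,8]:26*4144457803247115877036800+13746468217967926978680000=121502371102392939781636800 · T[27,9]:26*1001369304512841374110000+4144457803247115877036800=30180059720580991603896800 · T[27,10]:26*196928100451110820242880+1001369304512841374110000=6121499916241722700424880
Read c(27,7) = 393178529313073708272042624, c(27,8) = 121502371102392939781636800, c(27,9) = 30180059720580991603896800, c(27,10) = 6121499916241722700424880.

393178529313073708272042624, 121502371102392939781636800, 30180059720580991603896800, 6121499916241722700424880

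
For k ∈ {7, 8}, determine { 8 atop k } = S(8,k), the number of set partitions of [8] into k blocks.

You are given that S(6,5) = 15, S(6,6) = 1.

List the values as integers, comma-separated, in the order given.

@7  (7,6):1·6+15→21, (7,7):0·7+1→1
@8  (8,7):1·7+21→28, (8,8):0·8+1→1
Read S(8,7) = 28, S(8,8) = 1.

28, 1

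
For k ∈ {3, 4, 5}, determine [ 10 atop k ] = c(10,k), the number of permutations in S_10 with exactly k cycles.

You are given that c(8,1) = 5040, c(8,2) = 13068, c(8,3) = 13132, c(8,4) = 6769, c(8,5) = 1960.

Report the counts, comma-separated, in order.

@9  (9,2):13068·8+5040→109584, (9,3):13132·8+13068→118124, (9,4):6769·8+13132→67284, (9,5):1960·8+6769→22449
@10  (10,3):118124·9+109584→1172700, (10,4):67284·9+118124→723680, (10,5):22449·9+67284→269325
Read c(10,3) = 1172700, c(10,4) = 723680, c(10,5) = 269325.

1172700, 723680, 269325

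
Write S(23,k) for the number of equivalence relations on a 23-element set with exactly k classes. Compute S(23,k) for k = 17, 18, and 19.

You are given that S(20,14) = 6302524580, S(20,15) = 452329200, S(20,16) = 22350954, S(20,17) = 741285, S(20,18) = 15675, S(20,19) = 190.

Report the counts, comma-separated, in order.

@21  (21,15):452329200·15+6302524580→13087462580, (21,16):22350954·16+452329200→809944464, (21,17):741285·17+22350954→34952799, (21,18):15675·18+741285→1023435, (21,19):190·19+15675→19285
@22  (22,16):809944464·16+13087462580→26046574004, (22,17):34952799·17+809944464→1404142047, (22,18):1023435·18+34952799→53374629, (22,19):19285·19+1023435→1389850
@23  (23,17):1404142047·17+26046574004→49916988803, (23,18):53374629·18+1404142047→2364885369, (23,19):1389850·19+53374629→79781779
Read S(23,17) = 49916988803, S(23,18) = 2364885369, S(23,19) = 79781779.

49916988803, 2364885369, 79781779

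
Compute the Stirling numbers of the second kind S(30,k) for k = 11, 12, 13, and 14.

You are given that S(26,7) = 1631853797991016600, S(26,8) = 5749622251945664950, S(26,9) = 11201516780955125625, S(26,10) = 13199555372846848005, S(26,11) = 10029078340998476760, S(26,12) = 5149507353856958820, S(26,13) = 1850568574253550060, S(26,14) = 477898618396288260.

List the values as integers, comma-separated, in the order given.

i=27: T(27,8)=1631853797991016600+8·5749622251945664950=47628831813556336200 | T(27,9)=5749622251945664950+9·11201516780955125625=106563273280541795575 | T(27,10)=11201516780955125625+10·13199555372846848005=143197070509423605675 | T(27,11)=13199555372846848005+11·10029078340998476760=123519417123830092365 | T(27,12)=10029078340998476760+12·5149507353856958820=71823166587281982600 | T(27,13)=5149507353856958820+13·1850568574253550060=29206898819153109600 | T(27,14)=1850568574253550060+14·477898618396288260=8541149231801585700
i=28: T(28,9)=47628831813556336200+9·106563273280541795575=1006698291338432496375 | T(28,10)=106563273280541795575+10·143197070509423605675=1538533978374777852325 | T(28,11)=143197070509423605675+11·123519417123830092365=1501910658871554621690 | T(28,12)=123519417123830092365+12·71823166587281982600=985397416171213883565 | T(28,13)=71823166587281982600+13·29206898819153109600=451512851236272407400 | T(28,14)=29206898819153109600+14·8541149231801585700=148782988064375309400
i=29: T(29,10)=1006698291338432496375+10·1538533978374777852325=16392038075086211019625 | T(29,11)=1538533978374777852325+11·1501910658871554621690=18059551225961878690915 | T(29,12)=1501910658871554621690+12·985397416171213883565=13326679652926121224470 | T(29,13)=985397416171213883565+13·451512851236272407400=6855064482242755179765 | T(29,14)=451512851236272407400+14·148782988064375309400=2534474684137526739000
i=30: T(30,11)=16392038075086211019625+11·18059551225961878690915=215047101560666876619690 | T(30,12)=18059551225961878690915+12·13326679652926121224470=177979707061075333384555 | T(30,13)=13326679652926121224470+13·6855064482242755179765=102442517922081938561415 | T(30,14)=6855064482242755179765+14·2534474684137526739000=42337710060168129525765
Read S(30,11) = 215047101560666876619690, S(30,12) = 177979707061075333384555, S(30,13) = 102442517922081938561415, S(30,14) = 42337710060168129525765.

215047101560666876619690, 177979707061075333384555, 102442517922081938561415, 42337710060168129525765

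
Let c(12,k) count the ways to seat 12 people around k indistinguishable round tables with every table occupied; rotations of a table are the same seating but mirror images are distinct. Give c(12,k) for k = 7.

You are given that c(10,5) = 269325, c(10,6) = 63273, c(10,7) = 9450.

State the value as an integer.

[11] T[11,6]:10*63273+269325=902055 · T[11,7]:10*9450+63273=157773
[12] T[12,7]:11*157773+902055=2637558
Read c(12,7) = 2637558.

2637558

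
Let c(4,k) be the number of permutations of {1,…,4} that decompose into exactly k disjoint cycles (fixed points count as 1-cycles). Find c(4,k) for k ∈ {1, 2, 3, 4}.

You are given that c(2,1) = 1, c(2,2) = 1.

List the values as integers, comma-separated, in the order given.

[3] T[3,1]:2*1+0=2 · T[3,2]:2*1+1=3 · T[3,3]:2*0+1=1
[4] T[4,1]:3*2+0=6 · T[4,2]:3*3+2=11 · T[4,3]:3*1+3=6 · T[4,4]:3*0+1=1
Read c(4,1) = 6, c(4,2) = 11, c(4,3) = 6, c(4,4) = 1.

6, 11, 6, 1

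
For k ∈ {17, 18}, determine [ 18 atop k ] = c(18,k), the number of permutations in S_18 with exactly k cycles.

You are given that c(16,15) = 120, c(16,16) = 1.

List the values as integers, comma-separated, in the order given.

row 17: T[17][16]=16·1+120=136  T[17][17]=16·0+1=1
row 18: T[18][17]=17·1+136=153  T[18][18]=17·0+1=1
Read c(18,17) = 153, c(18,18) = 1.

153, 1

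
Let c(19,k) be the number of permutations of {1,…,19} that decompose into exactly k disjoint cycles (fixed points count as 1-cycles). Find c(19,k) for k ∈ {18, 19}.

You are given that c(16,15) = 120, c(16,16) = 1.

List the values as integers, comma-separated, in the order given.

171, 1

r17: T_17,16=16×1+120=136; T_17,17=16×0+1=1
r18: T_18,17=17×1+136=153; T_18,18=17×0+1=1
r19: T_19,18=18×1+153=171; T_19,19=18×0+1=1
Read c(19,18) = 171, c(19,19) = 1.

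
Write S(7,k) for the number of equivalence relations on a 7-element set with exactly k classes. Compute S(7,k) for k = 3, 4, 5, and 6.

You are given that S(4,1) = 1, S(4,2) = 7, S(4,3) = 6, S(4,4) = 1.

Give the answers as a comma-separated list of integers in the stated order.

301, 350, 140, 21

@5  (5,1):1·1+0→1, (5,2):7·2+1→15, (5,3):6·3+7→25, (5,4):1·4+6→10, (5,5):0·5+1→1
@6  (6,2):15·2+1→31, (6,3):25·3+15→90, (6,4):10·4+25→65, (6,5):1·5+10→15, (6,6):0·6+1→1
@7  (7,3):90·3+31→301, (7,4):65·4+90→350, (7,5):15·5+65→140, (7,6):1·6+15→21
Read S(7,3) = 301, S(7,4) = 350, S(7,5) = 140, S(7,6) = 21.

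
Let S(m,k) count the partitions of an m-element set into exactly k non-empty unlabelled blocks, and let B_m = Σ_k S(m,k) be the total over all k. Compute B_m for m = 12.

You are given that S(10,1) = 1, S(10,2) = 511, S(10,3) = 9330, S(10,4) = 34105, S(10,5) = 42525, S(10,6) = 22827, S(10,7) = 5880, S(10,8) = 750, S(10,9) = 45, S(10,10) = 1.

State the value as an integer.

4213597

r11: T_11,1=1×1+0=1; T_11,2=2×511+1=1023; T_11,3=3×9330+511=28501; T_11,4=4×34105+9330=145750; T_11,5=5×42525+34105=246730; T_11,6=6×22827+42525=179487; T_11,7=7×5880+22827=63987; T_11,8=8×750+5880=11880; T_11,9=9×45+750=1155; T_11,10=10×1+45=55; T_11,11=11×0+1=1
r12: T_12,1=1×1+0=1; T_12,2=2×1023+1=2047; T_12,3=3×28501+1023=86526; T_12,4=4×145750+28501=611501; T_12,5=5×246730+145750=1379400; T_12,6=6×179487+246730=1323652; T_12,7=7×63987+179487=627396; T_12,8=8×11880+63987=159027; T_12,9=9×1155+11880=22275; T_12,10=10×55+1155=1705; T_12,11=11×1+55=66; T_12,12=12×0+1=1
B_12 = ΣS(12,k) = 1+2047+86526+611501+1379400+1323652+627396+159027+22275+1705+66+1 = 4213597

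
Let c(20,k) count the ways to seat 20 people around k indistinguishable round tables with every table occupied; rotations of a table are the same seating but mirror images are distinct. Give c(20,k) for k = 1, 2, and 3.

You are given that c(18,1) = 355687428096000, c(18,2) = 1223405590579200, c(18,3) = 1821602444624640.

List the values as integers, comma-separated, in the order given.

i=19: T(19,1)=0+18·355687428096000=6402373705728000 | T(19,2)=355687428096000+18·1223405590579200=22376988058521600 | T(19,3)=1223405590579200+18·1821602444624640=34012249593822720
i=20: T(20,1)=0+19·6402373705728000=121645100408832000 | T(20,2)=6402373705728000+19·22376988058521600=431565146817638400 | T(20,3)=22376988058521600+19·34012249593822720=668609730341153280
Read c(20,1) = 121645100408832000, c(20,2) = 431565146817638400, c(20,3) = 668609730341153280.

121645100408832000, 431565146817638400, 668609730341153280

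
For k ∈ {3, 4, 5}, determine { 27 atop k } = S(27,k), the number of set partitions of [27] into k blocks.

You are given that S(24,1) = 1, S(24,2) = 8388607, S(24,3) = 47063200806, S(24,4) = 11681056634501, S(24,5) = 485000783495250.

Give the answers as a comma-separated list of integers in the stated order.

1270865805301, 749329038535350, 61338207158409090

row 25: T[25][1]=1·1+0=1  T[25][2]=2·8388607+1=16777215  T[25][3]=3·47063200806+8388607=141197991025  T[25][4]=4·11681056634501+47063200806=46771289738810  T[25][5]=5·485000783495250+11681056634501=2436684974110751
row 26: T[26][2]=2·16777215+1=33554431  T[26][3]=3·141197991025+16777215=423610750290  T[26][4]=4·46771289738810+141197991025=187226356946265  T[26][5]=5·2436684974110751+46771289738810=12230196160292565
row 27: T[27][3]=3·423610750290+33554431=1270865805301  T[27][4]=4·187226356946265+423610750290=749329038535350  T[27][5]=5·12230196160292565+187226356946265=61338207158409090
Read S(27,3) = 1270865805301, S(27,4) = 749329038535350, S(27,5) = 61338207158409090.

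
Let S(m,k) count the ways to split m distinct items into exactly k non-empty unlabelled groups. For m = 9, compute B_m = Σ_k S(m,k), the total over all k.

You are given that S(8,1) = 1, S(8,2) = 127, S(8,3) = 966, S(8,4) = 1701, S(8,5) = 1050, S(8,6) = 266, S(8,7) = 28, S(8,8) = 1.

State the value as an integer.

21147

@9  (9,1):1·1+0→1, (9,2):127·2+1→255, (9,3):966·3+127→3025, (9,4):1701·4+966→7770, (9,5):1050·5+1701→6951, (9,6):266·6+1050→2646, (9,7):28·7+266→462, (9,8):1·8+28→36, (9,9):0·9+1→1
B_9 = ΣS(9,k) = 1+255+3025+7770+6951+2646+462+36+1 = 21147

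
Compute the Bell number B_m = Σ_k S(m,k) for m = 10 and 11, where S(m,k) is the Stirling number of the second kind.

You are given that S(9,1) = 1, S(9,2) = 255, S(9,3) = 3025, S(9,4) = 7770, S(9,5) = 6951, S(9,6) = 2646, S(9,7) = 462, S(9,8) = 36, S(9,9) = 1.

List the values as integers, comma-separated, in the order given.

115975, 678570

r10: T_10,1=1×1+0=1; T_10,2=2×255+1=511; T_10,3=3×3025+255=9330; T_10,4=4×7770+3025=34105; T_10,5=5×6951+7770=42525; T_10,6=6×2646+6951=22827; T_10,7=7×462+2646=5880; T_10,8=8×36+462=750; T_10,9=9×1+36=45; T_10,10=10×0+1=1
r11: T_11,1=1×1+0=1; T_11,2=2×511+1=1023; T_11,3=3×9330+511=28501; T_11,4=4×34105+9330=145750; T_11,5=5×42525+34105=246730; T_11,6=6×22827+42525=179487; T_11,7=7×5880+22827=63987; T_11,8=8×750+5880=11880; T_11,9=9×45+750=1155; T_11,10=10×1+45=55; T_11,11=11×0+1=1
B_10 = ΣS(10,k) = 1+511+9330+34105+42525+22827+5880+750+45+1 = 115975
B_11 = ΣS(11,k) = 1+1023+28501+145750+246730+179487+63987+11880+1155+55+1 = 678570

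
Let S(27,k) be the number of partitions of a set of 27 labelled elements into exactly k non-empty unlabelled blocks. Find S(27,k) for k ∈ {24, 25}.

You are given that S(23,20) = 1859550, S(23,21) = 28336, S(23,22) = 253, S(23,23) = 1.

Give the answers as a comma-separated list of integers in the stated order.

5265000, 55575

r24: T_24,21=21×28336+1859550=2454606; T_24,22=22×253+28336=33902; T_24,23=23×1+253=276; T_24,24=24×0+1=1
r25: T_25,22=22×33902+2454606=3200450; T_25,23=23×276+33902=40250; T_25,24=24×1+276=300; T_25,25=25×0+1=1
r26: T_26,23=23×40250+3200450=4126200; T_26,24=24×300+40250=47450; T_26,25=25×1+300=325
r27: T_27,24=24×47450+4126200=5265000; T_27,25=25×325+47450=55575
Read S(27,24) = 5265000, S(27,25) = 55575.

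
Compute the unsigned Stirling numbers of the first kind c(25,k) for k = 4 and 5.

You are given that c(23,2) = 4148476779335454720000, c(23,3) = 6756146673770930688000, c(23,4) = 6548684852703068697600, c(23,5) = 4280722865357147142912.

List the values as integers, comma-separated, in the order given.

r24: T_24,3=23×6756146673770930688000+4148476779335454720000=159539850276066860544000; T_24,4=23×6548684852703068697600+6756146673770930688000=157375898285941510732800; T_24,5=23×4280722865357147142912+6548684852703068697600=105005310755917452984576
r25: T_25,4=24×157375898285941510732800+159539850276066860544000=3936561409138663118131200; T_25,5=24×105005310755917452984576+157375898285941510732800=2677503356427960382362624
Read c(25,4) = 3936561409138663118131200, c(25,5) = 2677503356427960382362624.

3936561409138663118131200, 2677503356427960382362624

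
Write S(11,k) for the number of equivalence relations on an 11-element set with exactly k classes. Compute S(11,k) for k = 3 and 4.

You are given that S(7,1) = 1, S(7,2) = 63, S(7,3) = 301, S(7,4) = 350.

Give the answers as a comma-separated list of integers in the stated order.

i=8: T(8,1)=0+1·1=1 | T(8,2)=1+2·63=127 | T(8,3)=63+3·301=966 | T(8,4)=301+4·350=1701
i=9: T(9,1)=0+1·1=1 | T(9,2)=1+2·127=255 | T(9,3)=127+3·966=3025 | T(9,4)=966+4·1701=7770
i=10: T(10,2)=1+2·255=511 | T(10,3)=255+3·3025=9330 | T(10,4)=3025+4·7770=34105
i=11: T(11,3)=511+3·9330=28501 | T(11,4)=9330+4·34105=145750
Read S(11,3) = 28501, S(11,4) = 145750.

28501, 145750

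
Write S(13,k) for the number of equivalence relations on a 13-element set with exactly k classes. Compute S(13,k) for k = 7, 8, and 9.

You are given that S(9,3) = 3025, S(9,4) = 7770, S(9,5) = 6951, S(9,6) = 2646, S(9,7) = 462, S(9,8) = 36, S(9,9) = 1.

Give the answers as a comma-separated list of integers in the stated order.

row 10: T[10][4]=4·7770+3025=34105  T[10][5]=5·6951+7770=42525  T[10][6]=6·2646+6951=22827  T[10][7]=7·462+2646=5880  T[10][8]=8·36+462=750  T[10][9]=9·1+36=45
row 11: T[11][5]=5·42525+34105=246730  T[11][6]=6·22827+42525=179487  T[11][7]=7·5880+22827=63987  T[11][8]=8·750+5880=11880  T[11][9]=9·45+750=1155
row 12: T[12][6]=6·179487+246730=1323652  T[12][7]=7·63987+179487=627396  T[12][8]=8·11880+63987=159027  T[12][9]=9·1155+11880=22275
row 13: T[13][7]=7·627396+1323652=5715424  T[13][8]=8·159027+627396=1899612  T[13][9]=9·22275+159027=359502
Read S(13,7) = 5715424, S(13,8) = 1899612, S(13,9) = 359502.

5715424, 1899612, 359502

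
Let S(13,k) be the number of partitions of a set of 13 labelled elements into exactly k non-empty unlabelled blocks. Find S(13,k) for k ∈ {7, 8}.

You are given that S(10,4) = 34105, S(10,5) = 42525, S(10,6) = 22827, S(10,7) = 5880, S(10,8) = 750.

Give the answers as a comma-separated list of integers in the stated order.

r11: T_11,5=5×42525+34105=246730; T_11,6=6×22827+42525=179487; T_11,7=7×5880+22827=63987; T_11,8=8×750+5880=11880
r12: T_12,6=6×179487+246730=1323652; T_12,7=7×63987+179487=627396; T_12,8=8×11880+63987=159027
r13: T_13,7=7×627396+1323652=5715424; T_13,8=8×159027+627396=1899612
Read S(13,7) = 5715424, S(13,8) = 1899612.

5715424, 1899612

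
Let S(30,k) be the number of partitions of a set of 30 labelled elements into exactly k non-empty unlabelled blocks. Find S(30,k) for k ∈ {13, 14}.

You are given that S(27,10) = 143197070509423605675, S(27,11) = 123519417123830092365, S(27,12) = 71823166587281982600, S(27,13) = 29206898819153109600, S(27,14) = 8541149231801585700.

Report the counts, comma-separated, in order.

r28: T_28,11=11×123519417123830092365+143197070509423605675=1501910658871554621690; T_28,12=12×71823166587281982600+123519417123830092365=985397416171213883565; T_28,13=13×29206898819153109600+71823166587281982600=451512851236272407400; T_28,14=14×8541149231801585700+29206898819153109600=148782988064375309400
r29: T_29,12=12×985397416171213883565+1501910658871554621690=13326679652926121224470; T_29,13=13×451512851236272407400+985397416171213883565=6855064482242755179765; T_29,14=14×148782988064375309400+451512851236272407400=2534474684137526739000
r30: T_30,13=13×6855064482242755179765+13326679652926121224470=102442517922081938561415; T_30,14=14×2534474684137526739000+6855064482242755179765=42337710060168129525765
Read S(30,13) = 102442517922081938561415, S(30,14) = 42337710060168129525765.

102442517922081938561415, 42337710060168129525765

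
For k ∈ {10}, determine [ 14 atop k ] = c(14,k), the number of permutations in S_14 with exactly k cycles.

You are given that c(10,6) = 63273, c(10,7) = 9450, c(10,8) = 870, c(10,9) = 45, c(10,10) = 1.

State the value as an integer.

@11  (11,7):9450·10+63273→157773, (11,8):870·10+9450→18150, (11,9):45·10+870→1320, (11,10):1·10+45→55
@12  (12,8):18150·11+157773→357423, (12,9):1320·11+18150→32670, (12,10):55·11+1320→1925
@13  (13,9):32670·12+357423→749463, (13,10):1925·12+32670→55770
@14  (14,10):55770·13+749463→1474473
Read c(14,10) = 1474473.

1474473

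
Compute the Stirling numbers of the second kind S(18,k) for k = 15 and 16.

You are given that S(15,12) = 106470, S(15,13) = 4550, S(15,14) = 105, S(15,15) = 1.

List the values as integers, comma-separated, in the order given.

@16  (16,13):4550·13+106470→165620, (16,14):105·14+4550→6020, (16,15):1·15+105→120, (16,16):0·16+1→1
@17  (17,14):6020·14+165620→249900, (17,15):120·15+6020→7820, (17,16):1·16+120→136
@18  (18,15):7820·15+249900→367200, (18,16):136·16+7820→9996
Read S(18,15) = 367200, S(18,16) = 9996.

367200, 9996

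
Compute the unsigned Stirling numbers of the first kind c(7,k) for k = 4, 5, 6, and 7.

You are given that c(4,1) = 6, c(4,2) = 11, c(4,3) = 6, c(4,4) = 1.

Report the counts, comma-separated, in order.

row 5: T[5][2]=4·11+6=50  T[5][3]=4·6+11=35  T[5][4]=4·1+6=10  T[5][5]=4·0+1=1
row 6: T[6][3]=5·35+50=225  T[6][4]=5·10+35=85  T[6][5]=5·1+10=15  T[6][6]=5·0+1=1
row 7: T[7][4]=6·85+225=735  T[7][5]=6·15+85=175  T[7][6]=6·1+15=21  T[7][7]=6·0+1=1
Read c(7,4) = 735, c(7,5) = 175, c(7,6) = 21, c(7,7) = 1.

735, 175, 21, 1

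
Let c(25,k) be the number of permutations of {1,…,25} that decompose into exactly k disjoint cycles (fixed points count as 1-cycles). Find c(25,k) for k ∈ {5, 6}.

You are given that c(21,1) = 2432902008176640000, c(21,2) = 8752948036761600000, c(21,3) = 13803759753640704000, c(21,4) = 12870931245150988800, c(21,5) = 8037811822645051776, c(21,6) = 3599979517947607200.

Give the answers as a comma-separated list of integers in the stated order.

2677503356427960382362624, 1323714091579185857760000

row 22: T[22][2]=21·8752948036761600000+2432902008176640000=186244810780170240000  T[22][3]=21·13803759753640704000+8752948036761600000=298631902863216384000  T[22][4]=21·12870931245150988800+13803759753640704000=284093315901811468800  T[22][5]=21·8037811822645051776+12870931245150988800=181664979520697076096  T[22][6]=21·3599979517947607200+8037811822645051776=83637381699544802976
row 23: T[23][3]=22·298631902863216384000+186244810780170240000=6756146673770930688000  T[23][4]=22·284093315901811468800+298631902863216384000=6548684852703068697600  T[23][5]=22·181664979520697076096+284093315901811468800=4280722865357147142912  T[23][6]=22·83637381699544802976+181664979520697076096=2021687376910682741568
row 24: T[24][4]=23·6548684852703068697600+6756146673770930688000=157375898285941510732800  T[24][5]=23·4280722865357147142912+6548684852703068697600=105005310755917452984576  T[24][6]=23·2021687376910682741568+4280722865357147142912=50779532534302850198976
row 25: T[25][5]=24·105005310755917452984576+157375898285941510732800=2677503356427960382362624  T[25][6]=24·50779532534302850198976+105005310755917452984576=1323714091579185857760000
Read c(25,5) = 2677503356427960382362624, c(25,6) = 1323714091579185857760000.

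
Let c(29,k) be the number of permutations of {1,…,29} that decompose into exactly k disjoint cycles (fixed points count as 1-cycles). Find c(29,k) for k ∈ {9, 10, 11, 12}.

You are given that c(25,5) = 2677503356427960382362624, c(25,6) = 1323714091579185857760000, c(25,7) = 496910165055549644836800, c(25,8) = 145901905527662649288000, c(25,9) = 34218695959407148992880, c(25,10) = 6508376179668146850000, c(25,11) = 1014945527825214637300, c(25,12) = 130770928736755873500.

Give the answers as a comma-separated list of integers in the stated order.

@26  (26,6):1323714091579185857760000·25+2677503356427960382362624→35770355645907606826362624, (26,7):496910165055549644836800·25+1323714091579185857760000→13746468217967926978680000, (26,8):145901905527662649288000·25+496910165055549644836800→4144457803247115877036800, (26,9):34218695959407148992880·25+145901905527662649288000→1001369304512841374110000, (26,10):6508376179668146850000·25+34218695959407148992880→196928100451110820242880, (26,11):1014945527825214637300·25+6508376179668146850000→31882014375298512782500, (26,12):130770928736755873500·25+1014945527825214637300→4284218746244111474800
@27  (27,7):13746468217967926978680000·26+35770355645907606826362624→393178529313073708272042624, (27,8):4144457803247115877036800·26+13746468217967926978680000→121502371102392939781636800, (27,9):1001369304512841374110000·26+4144457803247115877036800→30180059720580991603896800, (27,10):196928100451110820242880·26+1001369304512841374110000→6121499916241722700424880, (27,11):31882014375298512782500·26+196928100451110820242880→1025860474208872152587880, (27,12):4284218746244111474800·26+31882014375298512782500→143271701777645411127300
@28  (28,8):121502371102392939781636800·27+393178529313073708272042624→3673742549077683082376236224, (28,9):30180059720580991603896800·27+121502371102392939781636800→936363983558079713086850400, (28,10):6121499916241722700424880·27+30180059720580991603896800→195460557459107504515368560, (28,11):1025860474208872152587880·27+6121499916241722700424880→33819732719881270820297640, (28,12):143271701777645411127300·27+1025860474208872152587880→4894196422205298253024980
@29  (29,9):936363983558079713086850400·28+3673742549077683082376236224→29891934088703915048808047424, (29,10):195460557459107504515368560·28+936363983558079713086850400→6409259592413089839517170080, (29,11):33819732719881270820297640·28+195460557459107504515368560→1142413073615783087483702480, (29,12):4894196422205298253024980·28+33819732719881270820297640→170857232541629621904997080
Read c(29,9) = 29891934088703915048808047424, c(29,10) = 6409259592413089839517170080, c(29,11) = 1142413073615783087483702480, c(29,12) = 170857232541629621904997080.

29891934088703915048808047424, 6409259592413089839517170080, 1142413073615783087483702480, 170857232541629621904997080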